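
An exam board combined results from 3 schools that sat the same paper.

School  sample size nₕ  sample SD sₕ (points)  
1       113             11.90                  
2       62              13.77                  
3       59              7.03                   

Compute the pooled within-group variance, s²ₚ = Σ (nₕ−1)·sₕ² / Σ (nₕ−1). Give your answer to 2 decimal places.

131.14

Degrees of freedom: 112 + 61 + 58 = 231.
Σ(nₕ−1)sₕ² = 112·141.61 + 61·189.6129 + 58·49.4209 = 30293.1191.
s²ₚ = 30293.1191 / 231 = 131.1390... → 131.14.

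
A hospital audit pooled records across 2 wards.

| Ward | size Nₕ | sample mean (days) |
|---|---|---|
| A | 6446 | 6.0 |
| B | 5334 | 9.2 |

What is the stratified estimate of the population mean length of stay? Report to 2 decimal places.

7.45

N = 11780; weights Wₕ = Nₕ/N = (0.5472, 0.4528).
x̄_st = Σ Wₕ·x̄ₕ = 0.5472·6.0 + 0.4528·9.2 ≈ 7.4490...
→ 7.45.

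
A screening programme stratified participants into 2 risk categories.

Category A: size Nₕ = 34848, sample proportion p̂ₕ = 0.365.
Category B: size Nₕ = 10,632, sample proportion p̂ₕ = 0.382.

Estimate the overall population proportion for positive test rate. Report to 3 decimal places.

0.369

Wₕ = Nₕ/N with N = 45480: 0.7662, 0.2338.
p̂_st = 0.7662·0.365 + 0.2338·0.382 ≈ 0.36897... → 0.369.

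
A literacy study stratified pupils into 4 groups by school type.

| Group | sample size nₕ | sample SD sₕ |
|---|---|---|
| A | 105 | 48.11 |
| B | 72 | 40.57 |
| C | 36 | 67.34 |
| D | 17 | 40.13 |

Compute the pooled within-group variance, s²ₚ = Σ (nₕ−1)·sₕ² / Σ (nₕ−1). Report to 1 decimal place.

2398.5

A: (105−1)·48.11² = 104·2314.5721 = 240715.4984
B: (72−1)·40.57² = 71·1645.9249 = 116860.6679
C: (36−1)·67.34² = 35·4534.6756 = 158713.646
D: (17−1)·40.13² = 16·1610.4169 = 25766.6704
Numerator = 542056.4827; denominator = Σ(nₕ−1) = 226.
s²ₚ = 542056.4827/226 = 2398.480... → 2398.5.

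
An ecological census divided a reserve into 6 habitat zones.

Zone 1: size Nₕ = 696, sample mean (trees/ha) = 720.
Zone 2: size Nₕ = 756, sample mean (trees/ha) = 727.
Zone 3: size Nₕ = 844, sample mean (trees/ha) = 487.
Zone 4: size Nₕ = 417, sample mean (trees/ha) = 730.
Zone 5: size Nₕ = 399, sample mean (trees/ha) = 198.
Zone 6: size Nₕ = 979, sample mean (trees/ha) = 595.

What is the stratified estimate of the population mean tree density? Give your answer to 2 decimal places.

593.42

N = 696 + 756 + 844 + 417 + 399 + 979 = 4091.
The stratified mean weights each stratum mean by its population share Nₕ/N.
Σ Nₕx̄ₕ = 696·720 + 756·727 + 844·487 + 417·730 + 399·198 + 979·595 = 501120 + 549612 + 411028 + 304410 + 79002 + 582505 = 2427677.
Divide by N: 2427677 / 4091 = 593.4190... → 593.42.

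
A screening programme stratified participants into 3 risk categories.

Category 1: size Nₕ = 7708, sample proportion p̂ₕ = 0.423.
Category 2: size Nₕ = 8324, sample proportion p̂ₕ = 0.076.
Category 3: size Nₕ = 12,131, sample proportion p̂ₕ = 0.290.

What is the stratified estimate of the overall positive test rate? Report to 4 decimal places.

0.2632

Wₕ = Nₕ/N with N = 28163: 0.2737, 0.2956, 0.4307.
p̂_st = 0.2737·0.423 + 0.2956·0.076 + 0.4307·0.290 ≈ 0.263150... → 0.2632.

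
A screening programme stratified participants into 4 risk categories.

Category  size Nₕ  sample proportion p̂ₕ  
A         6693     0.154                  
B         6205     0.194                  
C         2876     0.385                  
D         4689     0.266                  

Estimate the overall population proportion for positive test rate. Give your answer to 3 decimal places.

0.224

N = 6693 + 6205 + 2876 + 4689 = 20463.
Overall proportion = Σ (Nₕ/N)·p̂ₕ.
Σ Nₕp̂ₕ = 1030.722 + 1203.77 + 1107.26 + 1247.274 = 4589.026.
4589.026 / 20463 = 0.22426... → 0.224.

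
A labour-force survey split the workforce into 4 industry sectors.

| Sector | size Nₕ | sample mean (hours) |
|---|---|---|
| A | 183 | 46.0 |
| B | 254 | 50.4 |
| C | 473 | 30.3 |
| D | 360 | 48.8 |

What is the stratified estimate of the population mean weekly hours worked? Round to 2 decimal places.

N = 183 + 254 + 473 + 360 = 1270.
Weight each subgroup mean by Nₕ/N and sum.
Σ Nₕx̄ₕ = 183·46.0 + 254·50.4 + 473·30.3 + 360·48.8 = 8418 + 12801.6 + 14331.9 + 17568 = 53119.5.
Divide by N: 53119.5 / 1270 = 41.8264... → 41.83.

41.83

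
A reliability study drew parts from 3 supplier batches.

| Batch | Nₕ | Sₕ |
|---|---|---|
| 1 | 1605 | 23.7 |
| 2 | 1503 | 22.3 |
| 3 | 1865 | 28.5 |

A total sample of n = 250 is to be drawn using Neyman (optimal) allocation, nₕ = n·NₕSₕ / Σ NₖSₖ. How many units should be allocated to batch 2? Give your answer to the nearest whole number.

Σ NₕSₕ = 1605·23.7 + 1503·22.3 + 1865·28.5 = 124707.9.
Share for 2: 33516.9/124707.9 = 0.26876.
n_2 = 250 × 0.26876 = 67.191... → 67.

67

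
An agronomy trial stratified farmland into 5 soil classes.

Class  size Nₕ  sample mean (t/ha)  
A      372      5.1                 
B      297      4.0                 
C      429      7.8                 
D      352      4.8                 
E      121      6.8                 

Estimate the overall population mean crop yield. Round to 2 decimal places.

N = 372 + 297 + 429 + 352 + 121 = 1571.
Weight each subgroup mean by Nₕ/N and sum.
Σ Nₕx̄ₕ = 372·5.1 + 297·4.0 + 429·7.8 + 352·4.8 + 121·6.8 = 1897.2 + 1188 + 3346.2 + 1689.6 + 822.8 = 8943.8.
Divide by N: 8943.8 / 1571 = 5.6931... → 5.69.

5.69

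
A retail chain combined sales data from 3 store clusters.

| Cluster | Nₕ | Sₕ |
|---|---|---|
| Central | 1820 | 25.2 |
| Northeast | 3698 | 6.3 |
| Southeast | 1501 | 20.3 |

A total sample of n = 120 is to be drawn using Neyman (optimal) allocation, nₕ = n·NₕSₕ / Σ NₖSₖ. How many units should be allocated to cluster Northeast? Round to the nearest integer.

Σ NₕSₕ = 1820·25.2 + 3698·6.3 + 1501·20.3 = 99631.7.
Share for Northeast: 23297.4/99631.7 = 0.23384.
n_Northeast = 120 × 0.23384 = 28.060... → 28.

28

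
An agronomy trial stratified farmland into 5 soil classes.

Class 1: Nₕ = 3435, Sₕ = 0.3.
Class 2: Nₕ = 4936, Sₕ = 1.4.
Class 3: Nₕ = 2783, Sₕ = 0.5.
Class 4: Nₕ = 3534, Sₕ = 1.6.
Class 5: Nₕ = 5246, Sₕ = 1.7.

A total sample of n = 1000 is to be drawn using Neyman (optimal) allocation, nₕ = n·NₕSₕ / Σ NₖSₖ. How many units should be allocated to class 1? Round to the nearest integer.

43

1: NₕSₕ = 3435·0.3 = 1030.5
2: NₕSₕ = 4936·1.4 = 6910.4
3: NₕSₕ = 2783·0.5 = 1391.5
4: NₕSₕ = 3534·1.6 = 5654.4
5: NₕSₕ = 5246·1.7 = 8918.2
Σ NₕSₕ = 23905.
n_1 = 1000·1030.5/23905 = 43.108... → 43.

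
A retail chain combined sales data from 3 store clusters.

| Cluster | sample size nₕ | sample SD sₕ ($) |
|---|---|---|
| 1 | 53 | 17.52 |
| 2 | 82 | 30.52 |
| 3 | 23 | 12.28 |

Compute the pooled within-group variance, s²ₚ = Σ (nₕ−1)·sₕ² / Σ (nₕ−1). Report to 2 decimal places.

611.15

Degrees of freedom: 52 + 81 + 22 = 155.
Σ(nₕ−1)sₕ² = 52·306.9504 + 81·931.4704 + 22·150.7984 = 94728.088.
s²ₚ = 94728.088 / 155 = 611.1490... → 611.15.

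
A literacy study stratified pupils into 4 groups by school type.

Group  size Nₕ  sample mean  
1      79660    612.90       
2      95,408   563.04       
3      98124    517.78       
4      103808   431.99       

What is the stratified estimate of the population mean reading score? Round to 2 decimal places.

N = 377000; weights Wₕ = Nₕ/N = (0.2113, 0.2531, 0.2603, 0.2754).
x̄_st = Σ Wₕ·x̄ₕ = 0.2113·612.90 + 0.2531·563.04 + 0.2603·517.78 + 0.2754·431.99 ≈ 525.7103...
→ 525.71.

525.71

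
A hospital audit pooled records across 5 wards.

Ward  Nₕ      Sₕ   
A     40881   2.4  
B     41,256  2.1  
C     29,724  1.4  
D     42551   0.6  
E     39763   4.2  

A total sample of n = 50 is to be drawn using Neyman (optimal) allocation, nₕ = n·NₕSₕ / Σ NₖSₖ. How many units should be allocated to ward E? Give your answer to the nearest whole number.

20

Σ NₕSₕ = 40881·2.4 + 41256·2.1 + 29724·1.4 + 42551·0.6 + 39763·4.2 = 418900.8.
Share for E: 167004.6/418900.8 = 0.39867.
n_E = 50 × 0.39867 = 19.934... → 20.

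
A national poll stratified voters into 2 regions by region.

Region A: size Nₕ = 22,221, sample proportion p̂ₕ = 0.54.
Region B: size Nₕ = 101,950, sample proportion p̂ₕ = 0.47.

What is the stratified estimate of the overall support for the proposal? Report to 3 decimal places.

0.483

Wₕ = Nₕ/N with N = 124171: 0.1790, 0.8210.
p̂_st = 0.1790·0.54 + 0.8210·0.47 ≈ 0.48253... → 0.483.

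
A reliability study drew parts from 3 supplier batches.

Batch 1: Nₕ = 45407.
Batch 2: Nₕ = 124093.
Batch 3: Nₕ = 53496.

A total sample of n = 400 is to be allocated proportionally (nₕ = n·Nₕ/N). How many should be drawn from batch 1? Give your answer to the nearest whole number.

81

N = 45407 + 124093 + 53496 = 222996.
n_1 = 400·45407/222996 = 81.449... → 81.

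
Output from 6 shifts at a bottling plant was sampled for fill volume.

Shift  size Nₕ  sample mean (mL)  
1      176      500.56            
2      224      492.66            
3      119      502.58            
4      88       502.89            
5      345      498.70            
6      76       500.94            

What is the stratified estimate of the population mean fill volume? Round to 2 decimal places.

N = 176 + 224 + 119 + 88 + 345 + 76 = 1028.
Overall mean = Σ (Nₕ/N)·x̄ₕ — weight by population share, not a simple average.
Σ Nₕx̄ₕ = 176·500.56 + 224·492.66 + 119·502.58 + 88·502.89 + 345·498.70 + 76·500.94 = 88098.56 + 110355.84 + 59807.02 + 44254.32 + 172051.5 + 38071.44 = 512638.68.
Divide by N: 512638.68 / 1028 = 498.6758... → 498.68.

498.68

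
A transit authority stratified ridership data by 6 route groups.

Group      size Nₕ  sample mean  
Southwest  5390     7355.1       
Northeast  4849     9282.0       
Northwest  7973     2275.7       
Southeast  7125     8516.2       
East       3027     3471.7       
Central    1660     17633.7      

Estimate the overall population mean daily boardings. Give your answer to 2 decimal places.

N = 30024; weights Wₕ = Nₕ/N = (0.1795, 0.1615, 0.2656, 0.2373, 0.1008, 0.0553).
x̄_st = Σ Wₕ·x̄ₕ = 0.1795·7355.1 + 0.1615·9282.0 + 0.2656·2275.7 + 0.2373·8516.2 + 0.1008·3471.7 + 0.0553·17633.7 ≈ 6769.7597...
→ 6769.76.

6769.76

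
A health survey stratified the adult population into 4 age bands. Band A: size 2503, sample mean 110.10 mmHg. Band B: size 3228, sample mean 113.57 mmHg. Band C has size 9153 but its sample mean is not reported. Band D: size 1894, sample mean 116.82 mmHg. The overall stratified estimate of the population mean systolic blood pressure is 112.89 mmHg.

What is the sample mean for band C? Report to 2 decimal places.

112.60

N = 2503 + 3228 + 9153 + 1894 = 16778.
Overall total = μ·N = 112.89·16778 = 1894068.42.
Subtract the known strata: 2503·110.10 + 3228·113.57 + 1894·116.82 = 863441.34.
Remaining total for band C: 1894068.42 − 863441.34 = 1030627.08.
Divide by its size: 1030627.08 / 9153 = 112.5999... → 112.60.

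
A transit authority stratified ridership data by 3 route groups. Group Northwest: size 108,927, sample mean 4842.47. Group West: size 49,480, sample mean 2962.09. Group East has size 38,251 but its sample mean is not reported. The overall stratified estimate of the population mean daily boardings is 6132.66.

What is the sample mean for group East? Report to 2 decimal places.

N = 108927 + 49480 + 38251 = 196658.
Overall total = μ·N = 6132.66·196658 = 1206036650.28.
Subtract the known strata: 108927·4842.47 + 49480·2962.09 = 674039942.89.
Remaining total for group East: 1206036650.28 − 674039942.89 = 531996707.39.
Divide by its size: 531996707.39 / 38251 = 13908.0470... → 13908.05.

13908.05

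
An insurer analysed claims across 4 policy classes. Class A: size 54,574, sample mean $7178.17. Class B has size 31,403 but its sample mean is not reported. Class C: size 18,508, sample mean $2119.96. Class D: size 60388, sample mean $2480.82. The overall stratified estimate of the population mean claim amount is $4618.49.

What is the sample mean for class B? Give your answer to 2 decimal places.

5753.43

N = 54574 + 31403 + 18508 + 60388 = 164873.
Overall total = μ·N = 4618.49·164873 = 761464301.77.
Subtract the known strata: 54574·7178.17 + 18508·2119.96 + 60388·2480.82 = 580789427.42.
Remaining total for class B: 761464301.77 − 580789427.42 = 180674874.35.
Divide by its size: 180674874.35 / 31403 = 5753.4272... → 5753.43.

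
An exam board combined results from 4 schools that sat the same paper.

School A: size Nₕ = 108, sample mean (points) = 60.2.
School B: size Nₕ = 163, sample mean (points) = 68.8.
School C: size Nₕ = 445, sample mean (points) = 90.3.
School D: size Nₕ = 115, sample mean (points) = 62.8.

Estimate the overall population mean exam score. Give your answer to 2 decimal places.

N = 108 + 163 + 445 + 115 = 831.
Overall mean = Σ (Nₕ/N)·x̄ₕ — weight by population share, not a simple average.
Σ Nₕx̄ₕ = 108·60.2 + 163·68.8 + 445·90.3 + 115·62.8 = 6501.6 + 11214.4 + 40183.5 + 7222 = 65121.5.
Divide by N: 65121.5 / 831 = 78.3652... → 78.37.

78.37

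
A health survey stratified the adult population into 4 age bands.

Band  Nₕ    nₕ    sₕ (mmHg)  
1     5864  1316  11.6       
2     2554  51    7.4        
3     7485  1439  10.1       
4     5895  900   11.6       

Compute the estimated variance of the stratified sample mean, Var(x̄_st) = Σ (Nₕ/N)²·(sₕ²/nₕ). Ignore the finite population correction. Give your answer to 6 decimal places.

0.041433

N = 21798; Wₕ = Nₕ/N.
band 1: (5864/21798)²·11.6²/1316 = 0.007399710
band 2: (2554/21798)²·7.4²/51 = 0.014740145
band 3: (7485/21798)²·10.1²/1439 = 0.008358575
band 4: (5895/21798)²·11.6²/900 = 0.010934723
Sum = 0.041433154 → 0.041433.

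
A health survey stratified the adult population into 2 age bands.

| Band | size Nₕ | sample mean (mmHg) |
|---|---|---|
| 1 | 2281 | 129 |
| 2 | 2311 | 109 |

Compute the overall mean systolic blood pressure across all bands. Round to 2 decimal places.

118.93

x̄_st = (Σ Nₕx̄ₕ) / (Σ Nₕ) = (2281·129 + 2311·109) / 4592
= 546148 / 4592 = 118.9347... → 118.93.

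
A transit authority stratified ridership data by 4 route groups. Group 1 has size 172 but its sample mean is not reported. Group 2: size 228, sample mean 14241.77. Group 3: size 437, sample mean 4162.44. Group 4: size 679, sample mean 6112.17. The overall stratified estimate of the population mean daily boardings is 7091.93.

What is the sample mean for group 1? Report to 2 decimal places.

Σ Nₕx̄ₕ = N·μ, so 172·x̄_1 = 1516·7091.93 − (228·14241.77 + 437·4162.44 + 679·6112.17).
= 10751365.88 − 9216273.27 = 1535092.61.
x̄_1 = 1535092.61 / 172 = 8924.9570... → 8924.96.

8924.96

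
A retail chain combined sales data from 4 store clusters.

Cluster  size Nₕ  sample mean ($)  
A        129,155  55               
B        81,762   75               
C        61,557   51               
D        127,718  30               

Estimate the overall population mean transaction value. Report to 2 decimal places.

N = 129155 + 81762 + 61557 + 127718 = 400192.
The stratified mean weights each stratum mean by its population share Nₕ/N.
Σ Nₕx̄ₕ = 129155·55 + 81762·75 + 61557·51 + 127718·30 = 7103525 + 6132150 + 3139407 + 3831540 = 20206622.
Divide by N: 20206622 / 400192 = 50.4923... → 50.49.

50.49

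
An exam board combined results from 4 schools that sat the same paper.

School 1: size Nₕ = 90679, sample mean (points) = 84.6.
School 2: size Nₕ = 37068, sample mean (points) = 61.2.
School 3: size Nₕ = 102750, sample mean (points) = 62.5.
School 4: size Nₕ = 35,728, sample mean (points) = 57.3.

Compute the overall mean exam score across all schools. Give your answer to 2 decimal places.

N = 90679 + 37068 + 102750 + 35728 = 266225.
Overall mean = Σ (Nₕ/N)·x̄ₕ — weight by population share, not a simple average.
Σ Nₕx̄ₕ = 90679·84.6 + 37068·61.2 + 102750·62.5 + 35728·57.3 = 7671443.4 + 2268561.6 + 6421875 + 2047214.4 = 18409094.4.
Divide by N: 18409094.4 / 266225 = 69.1486... → 69.15.

69.15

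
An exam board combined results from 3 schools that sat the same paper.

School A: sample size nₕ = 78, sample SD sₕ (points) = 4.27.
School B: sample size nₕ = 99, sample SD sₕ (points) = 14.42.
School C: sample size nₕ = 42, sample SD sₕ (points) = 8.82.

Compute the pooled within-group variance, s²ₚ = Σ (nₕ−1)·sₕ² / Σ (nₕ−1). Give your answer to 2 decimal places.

Degrees of freedom: 77 + 98 + 41 = 216.
Σ(nₕ−1)sₕ² = 77·18.2329 + 98·207.9364 + 41·77.7924 = 24971.1889.
s²ₚ = 24971.1889 / 216 = 115.6074... → 115.61.

115.61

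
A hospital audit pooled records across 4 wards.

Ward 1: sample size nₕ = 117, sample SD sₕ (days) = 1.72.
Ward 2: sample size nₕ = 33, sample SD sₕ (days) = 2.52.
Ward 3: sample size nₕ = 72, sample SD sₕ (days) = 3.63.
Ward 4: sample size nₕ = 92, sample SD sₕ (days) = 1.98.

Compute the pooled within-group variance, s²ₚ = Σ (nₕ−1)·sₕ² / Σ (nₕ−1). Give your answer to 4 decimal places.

1: (117−1)·1.72² = 116·2.9584 = 343.1744
2: (33−1)·2.52² = 32·6.3504 = 203.2128
3: (72−1)·3.63² = 71·13.1769 = 935.5599
4: (92−1)·1.98² = 91·3.9204 = 356.7564
Numerator = 1838.7035; denominator = Σ(nₕ−1) = 310.
s²ₚ = 1838.7035/310 = 5.931302... → 5.9313.

5.9313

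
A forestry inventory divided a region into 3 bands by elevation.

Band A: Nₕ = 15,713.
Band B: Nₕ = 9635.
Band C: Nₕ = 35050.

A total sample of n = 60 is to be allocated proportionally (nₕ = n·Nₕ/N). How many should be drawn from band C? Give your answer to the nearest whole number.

N = 15713 + 9635 + 35050 = 60398.
n_C = 60·35050/60398 = 34.819... → 35.

35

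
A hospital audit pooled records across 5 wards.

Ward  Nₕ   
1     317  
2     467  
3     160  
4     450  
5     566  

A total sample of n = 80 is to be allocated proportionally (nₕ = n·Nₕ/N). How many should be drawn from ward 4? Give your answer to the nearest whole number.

N = 317 + 467 + 160 + 450 + 566 = 1960.
n_4 = 80·450/1960 = 18.367... → 18.

18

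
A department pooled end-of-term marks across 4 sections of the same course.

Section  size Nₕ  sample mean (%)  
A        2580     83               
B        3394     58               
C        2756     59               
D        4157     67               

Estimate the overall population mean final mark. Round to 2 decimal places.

66.12

N = 2580 + 3394 + 2756 + 4157 = 12887.
Overall mean = Σ (Nₕ/N)·x̄ₕ — weight by population share, not a simple average.
Σ Nₕx̄ₕ = 2580·83 + 3394·58 + 2756·59 + 4157·67 = 214140 + 196852 + 162604 + 278519 = 852115.
Divide by N: 852115 / 12887 = 66.1221... → 66.12.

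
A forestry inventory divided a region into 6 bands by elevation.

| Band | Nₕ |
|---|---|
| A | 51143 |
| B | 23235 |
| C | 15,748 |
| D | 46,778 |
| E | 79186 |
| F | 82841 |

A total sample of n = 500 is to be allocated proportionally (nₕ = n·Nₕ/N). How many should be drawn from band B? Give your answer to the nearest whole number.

39

Share of band B = 23235/298931 = 0.07773.
Allocate 500 × 0.07773 = 38.863... → 39.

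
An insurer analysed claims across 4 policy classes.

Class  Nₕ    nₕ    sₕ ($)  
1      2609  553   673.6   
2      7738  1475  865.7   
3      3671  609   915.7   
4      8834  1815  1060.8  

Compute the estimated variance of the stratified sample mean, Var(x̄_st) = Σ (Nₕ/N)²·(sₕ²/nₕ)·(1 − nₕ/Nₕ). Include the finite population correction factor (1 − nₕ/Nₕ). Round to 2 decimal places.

158.83

N = 22852. Term for each stratum: Wₕ²sₕ²/nₕ·(1−nₕ/Nₕ).
Var(x̄_st) = 8.42806 + 47.15259 + 29.63673 + 73.61640 = 158.83378 → 158.83.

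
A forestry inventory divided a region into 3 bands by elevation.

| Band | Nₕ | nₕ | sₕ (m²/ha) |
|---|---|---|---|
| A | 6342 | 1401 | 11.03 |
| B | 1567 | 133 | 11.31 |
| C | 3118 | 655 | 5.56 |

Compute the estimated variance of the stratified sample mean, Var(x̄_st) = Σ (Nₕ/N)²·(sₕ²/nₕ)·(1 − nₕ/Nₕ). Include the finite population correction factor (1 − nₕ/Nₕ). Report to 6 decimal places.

0.043133

N = 11027; Wₕ = Nₕ/N.
band A: (6342/11027)²·11.03²/1401·(1 − 1401/6342) = 0.022378926
band B: (1567/11027)²·11.31²/133·(1 − 133/1567) = 0.017773664
band C: (3118/11027)²·5.56²/655·(1 − 655/3118) = 0.002980808
Sum = 0.043133398 → 0.043133.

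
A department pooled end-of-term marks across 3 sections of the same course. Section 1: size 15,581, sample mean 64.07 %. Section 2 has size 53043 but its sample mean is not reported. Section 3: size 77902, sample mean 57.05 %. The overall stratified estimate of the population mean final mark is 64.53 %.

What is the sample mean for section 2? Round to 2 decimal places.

N = 15581 + 53043 + 77902 = 146526.
Overall total = μ·N = 64.53·146526 = 9455322.78.
Subtract the known strata: 15581·64.07 + 77902·57.05 = 5442583.77.
Remaining total for section 2: 9455322.78 − 5442583.77 = 4012739.01.
Divide by its size: 4012739.01 / 53043 = 75.6507... → 75.65.

75.65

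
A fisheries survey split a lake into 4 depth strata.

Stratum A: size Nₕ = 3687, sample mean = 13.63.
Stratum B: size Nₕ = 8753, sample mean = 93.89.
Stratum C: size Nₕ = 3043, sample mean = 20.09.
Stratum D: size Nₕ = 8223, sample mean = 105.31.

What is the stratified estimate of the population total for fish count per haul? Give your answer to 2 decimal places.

Estimate total by summing Nₕ·x̄ₕ over strata.
3687·13.63 + 8753·93.89 + 3043·20.09 + 8223·105.31 = 50253.81 + 821819.17 + 61133.87 + 865964.13 = 1799170.98.

1799170.98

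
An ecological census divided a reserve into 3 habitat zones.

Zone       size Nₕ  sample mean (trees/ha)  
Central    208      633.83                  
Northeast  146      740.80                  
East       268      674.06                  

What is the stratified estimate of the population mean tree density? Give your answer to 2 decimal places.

676.27

x̄_st = (Σ Nₕx̄ₕ) / (Σ Nₕ) = (208·633.83 + 146·740.80 + 268·674.06) / 622
= 420641.52 / 622 = 676.2725... → 676.27.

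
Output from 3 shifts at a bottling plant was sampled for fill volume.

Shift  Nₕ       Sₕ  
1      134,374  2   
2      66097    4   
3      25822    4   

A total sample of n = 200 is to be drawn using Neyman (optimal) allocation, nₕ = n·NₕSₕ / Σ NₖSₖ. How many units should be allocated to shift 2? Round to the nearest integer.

83

1: NₕSₕ = 134374·2 = 268748
2: NₕSₕ = 66097·4 = 264388
3: NₕSₕ = 25822·4 = 103288
Σ NₕSₕ = 636424.
n_2 = 200·264388/636424 = 83.085... → 83.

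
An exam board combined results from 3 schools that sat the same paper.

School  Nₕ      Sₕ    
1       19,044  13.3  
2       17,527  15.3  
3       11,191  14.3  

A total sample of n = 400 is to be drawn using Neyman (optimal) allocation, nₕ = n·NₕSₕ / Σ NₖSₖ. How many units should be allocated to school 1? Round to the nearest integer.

149

Σ NₕSₕ = 19044·13.3 + 17527·15.3 + 11191·14.3 = 681479.6.
Share for 1: 253285.2/681479.6 = 0.37167.
n_1 = 400 × 0.37167 = 148.668... → 149.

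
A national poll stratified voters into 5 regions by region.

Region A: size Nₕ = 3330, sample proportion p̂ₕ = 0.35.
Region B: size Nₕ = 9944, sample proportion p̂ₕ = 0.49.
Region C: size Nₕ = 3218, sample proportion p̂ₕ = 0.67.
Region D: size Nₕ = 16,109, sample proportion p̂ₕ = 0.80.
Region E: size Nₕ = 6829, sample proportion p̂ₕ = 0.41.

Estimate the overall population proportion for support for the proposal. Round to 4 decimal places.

0.6057

N = 3330 + 9944 + 3218 + 16109 + 6829 = 39430.
Overall proportion = Σ (Nₕ/N)·p̂ₕ.
Σ Nₕp̂ₕ = 1165.5 + 4872.56 + 2156.06 + 12887.2 + 2799.89 = 23881.21.
23881.21 / 39430 = 0.605661... → 0.6057.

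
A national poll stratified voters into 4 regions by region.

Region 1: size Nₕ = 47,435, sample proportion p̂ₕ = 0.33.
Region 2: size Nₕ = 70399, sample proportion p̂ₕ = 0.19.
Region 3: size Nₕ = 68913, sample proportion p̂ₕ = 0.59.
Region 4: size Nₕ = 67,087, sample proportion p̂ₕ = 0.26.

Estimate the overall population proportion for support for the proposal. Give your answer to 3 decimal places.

0.343

Wₕ = Nₕ/N with N = 253834: 0.1869, 0.2773, 0.2715, 0.2643.
p̂_st = 0.1869·0.33 + 0.2773·0.19 + 0.2715·0.59 + 0.2643·0.26 ≈ 0.34326... → 0.343.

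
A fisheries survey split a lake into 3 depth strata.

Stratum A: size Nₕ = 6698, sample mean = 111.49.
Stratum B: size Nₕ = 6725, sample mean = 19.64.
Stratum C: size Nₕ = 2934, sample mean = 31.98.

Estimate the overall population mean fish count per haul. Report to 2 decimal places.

59.46

N = 6698 + 6725 + 2934 = 16357.
Weight each subgroup mean by Nₕ/N and sum.
Σ Nₕx̄ₕ = 6698·111.49 + 6725·19.64 + 2934·31.98 = 746760.02 + 132079 + 93829.32 = 972668.34.
Divide by N: 972668.34 / 16357 = 59.4650... → 59.46.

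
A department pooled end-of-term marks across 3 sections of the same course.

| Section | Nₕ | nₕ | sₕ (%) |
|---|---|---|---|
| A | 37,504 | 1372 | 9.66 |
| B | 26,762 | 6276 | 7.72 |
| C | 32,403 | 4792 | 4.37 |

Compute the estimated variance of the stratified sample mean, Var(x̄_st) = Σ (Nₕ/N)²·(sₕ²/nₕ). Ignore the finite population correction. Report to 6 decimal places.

0.011413

N = 96669; Wₕ = Nₕ/N.
section A: (37504/96669)²·9.66²/1372 = 0.010237192
section B: (26762/96669)²·7.72²/6276 = 0.000727804
section C: (32403/96669)²·4.37²/4792 = 0.000447757
Sum = 0.011412753 → 0.011413.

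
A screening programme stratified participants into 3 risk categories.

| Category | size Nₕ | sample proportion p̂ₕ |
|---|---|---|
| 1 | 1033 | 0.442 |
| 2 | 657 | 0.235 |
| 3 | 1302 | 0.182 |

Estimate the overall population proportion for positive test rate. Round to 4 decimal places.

Wₕ = Nₕ/N with N = 2992: 0.3453, 0.2196, 0.4352.
p̂_st = 0.3453·0.442 + 0.2196·0.235 + 0.4352·0.182 ≈ 0.283404... → 0.2834.

0.2834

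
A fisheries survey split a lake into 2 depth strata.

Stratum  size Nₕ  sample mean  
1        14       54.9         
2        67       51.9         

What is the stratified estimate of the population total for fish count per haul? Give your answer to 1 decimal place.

4245.9

1: 14·54.9 = 768.6
2: 67·51.9 = 3477.3
τ̂ = Σ Nₕx̄ₕ = 4245.9.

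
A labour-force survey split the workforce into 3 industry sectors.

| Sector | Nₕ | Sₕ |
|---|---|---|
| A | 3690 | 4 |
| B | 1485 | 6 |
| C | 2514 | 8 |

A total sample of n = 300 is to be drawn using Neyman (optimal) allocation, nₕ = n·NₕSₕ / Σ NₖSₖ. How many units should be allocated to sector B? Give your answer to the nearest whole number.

61

A: NₕSₕ = 3690·4 = 14760
B: NₕSₕ = 1485·6 = 8910
C: NₕSₕ = 2514·8 = 20112
Σ NₕSₕ = 43782.
n_B = 300·8910/43782 = 61.052... → 61.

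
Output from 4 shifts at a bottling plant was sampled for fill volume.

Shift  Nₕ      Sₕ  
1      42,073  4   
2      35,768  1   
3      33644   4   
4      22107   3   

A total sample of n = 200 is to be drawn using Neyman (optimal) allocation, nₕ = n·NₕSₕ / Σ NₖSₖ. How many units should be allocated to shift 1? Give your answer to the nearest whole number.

83

Σ NₕSₕ = 42073·4 + 35768·1 + 33644·4 + 22107·3 = 404957.
Share for 1: 168292/404957 = 0.41558.
n_1 = 200 × 0.41558 = 83.116... → 83.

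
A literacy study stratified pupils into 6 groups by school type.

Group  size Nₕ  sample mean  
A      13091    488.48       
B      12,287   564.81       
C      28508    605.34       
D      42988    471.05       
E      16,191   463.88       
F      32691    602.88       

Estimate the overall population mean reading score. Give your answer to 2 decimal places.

N = 145756; weights Wₕ = Nₕ/N = (0.0898, 0.0843, 0.1956, 0.2949, 0.1111, 0.2243).
x̄_st = Σ Wₕ·x̄ₕ = 0.0898·488.48 + 0.0843·564.81 + 0.1956·605.34 + 0.2949·471.05 + 0.1111·463.88 + 0.2243·602.88 ≈ 535.5558...
→ 535.56.

535.56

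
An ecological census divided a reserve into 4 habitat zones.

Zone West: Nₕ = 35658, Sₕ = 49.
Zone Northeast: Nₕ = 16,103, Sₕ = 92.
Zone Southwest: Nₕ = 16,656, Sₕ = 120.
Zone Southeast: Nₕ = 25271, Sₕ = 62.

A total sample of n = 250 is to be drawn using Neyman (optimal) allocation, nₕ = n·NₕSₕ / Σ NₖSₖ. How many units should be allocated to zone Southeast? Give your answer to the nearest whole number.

58

Σ NₕSₕ = 35658·49 + 16103·92 + 16656·120 + 25271·62 = 6794240.
Share for Southeast: 1566802/6794240 = 0.23061.
n_Southeast = 250 × 0.23061 = 57.652... → 58.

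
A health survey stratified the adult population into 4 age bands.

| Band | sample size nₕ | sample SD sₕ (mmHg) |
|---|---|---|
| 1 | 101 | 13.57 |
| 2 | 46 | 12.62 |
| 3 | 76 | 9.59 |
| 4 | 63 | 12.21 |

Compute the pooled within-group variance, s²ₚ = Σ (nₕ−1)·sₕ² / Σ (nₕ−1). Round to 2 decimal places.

Degrees of freedom: 100 + 45 + 75 + 62 = 282.
Σ(nₕ−1)sₕ² = 100·184.1449 + 45·159.2644 + 75·91.9681 + 62·149.0841 = 41722.2097.
s²ₚ = 41722.2097 / 282 = 147.9511... → 147.95.

147.95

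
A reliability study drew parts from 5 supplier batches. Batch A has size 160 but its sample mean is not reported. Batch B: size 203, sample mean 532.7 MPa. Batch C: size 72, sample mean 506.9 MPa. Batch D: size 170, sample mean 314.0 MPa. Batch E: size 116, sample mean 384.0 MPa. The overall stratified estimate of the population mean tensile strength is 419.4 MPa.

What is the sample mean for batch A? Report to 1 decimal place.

373.9

N = 160 + 203 + 72 + 170 + 116 = 721.
Overall total = μ·N = 419.4·721 = 302387.4.
Subtract the known strata: 203·532.7 + 72·506.9 + 170·314.0 + 116·384.0 = 242558.9.
Remaining total for batch A: 302387.4 − 242558.9 = 59828.5.
Divide by its size: 59828.5 / 160 = 373.928... → 373.9.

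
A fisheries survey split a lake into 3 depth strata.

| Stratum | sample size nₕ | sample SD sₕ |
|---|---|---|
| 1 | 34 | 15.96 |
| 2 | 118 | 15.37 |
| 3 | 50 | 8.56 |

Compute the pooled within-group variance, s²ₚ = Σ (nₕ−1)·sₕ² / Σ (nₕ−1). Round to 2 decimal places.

199.18

Degrees of freedom: 33 + 117 + 49 = 199.
Σ(nₕ−1)sₕ² = 33·254.7216 + 117·236.2369 + 49·73.2736 = 39635.9365.
s²ₚ = 39635.9365 / 199 = 199.1756... → 199.18.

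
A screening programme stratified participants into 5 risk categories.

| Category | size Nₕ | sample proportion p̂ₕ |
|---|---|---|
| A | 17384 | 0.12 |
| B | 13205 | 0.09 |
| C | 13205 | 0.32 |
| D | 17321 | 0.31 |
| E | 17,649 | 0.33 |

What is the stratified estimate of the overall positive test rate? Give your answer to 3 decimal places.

Wₕ = Nₕ/N with N = 78764: 0.2207, 0.1677, 0.1677, 0.2199, 0.2241.
p̂_st = 0.2207·0.12 + 0.1677·0.09 + 0.1677·0.32 + 0.2199·0.31 + 0.2241·0.33 ≈ 0.23734... → 0.237.

0.237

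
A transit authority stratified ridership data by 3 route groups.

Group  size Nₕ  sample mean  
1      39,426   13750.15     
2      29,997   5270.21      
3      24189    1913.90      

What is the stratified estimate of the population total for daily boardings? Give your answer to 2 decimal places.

Estimate total by summing Nₕ·x̄ₕ over strata.
39426·13750.15 + 29997·5270.21 + 24189·1913.90 = 542113413.9 + 158090489.37 + 46295327.1 = 746499230.37.

746499230.37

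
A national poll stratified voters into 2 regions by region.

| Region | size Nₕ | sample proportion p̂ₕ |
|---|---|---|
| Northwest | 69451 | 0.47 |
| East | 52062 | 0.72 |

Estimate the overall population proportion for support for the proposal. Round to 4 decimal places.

N = 69451 + 52062 = 121513.
Overall proportion = Σ (Nₕ/N)·p̂ₕ.
Σ Nₕp̂ₕ = 32641.97 + 37484.64 = 70126.61.
70126.61 / 121513 = 0.577112... → 0.5771.

0.5771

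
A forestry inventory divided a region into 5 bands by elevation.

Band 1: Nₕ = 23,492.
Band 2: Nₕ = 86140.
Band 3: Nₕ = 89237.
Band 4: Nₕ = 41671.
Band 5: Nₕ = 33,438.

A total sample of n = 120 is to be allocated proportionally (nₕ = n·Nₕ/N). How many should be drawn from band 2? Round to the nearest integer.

38

N = 23492 + 86140 + 89237 + 41671 + 33438 = 273978.
n_2 = 120·86140/273978 = 37.729... → 38.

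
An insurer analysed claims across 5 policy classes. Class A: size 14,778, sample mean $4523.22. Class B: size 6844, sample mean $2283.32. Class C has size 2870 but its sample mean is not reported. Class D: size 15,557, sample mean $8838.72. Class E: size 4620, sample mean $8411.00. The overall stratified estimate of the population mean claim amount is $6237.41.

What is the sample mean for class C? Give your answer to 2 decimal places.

6893.69

N = 14778 + 6844 + 2870 + 15557 + 4620 = 44669.
Overall total = μ·N = 6237.41·44669 = 278618867.29.
Subtract the known strata: 14778·4523.22 + 6844·2283.32 + 15557·8838.72 + 4620·8411.00 = 258833974.28.
Remaining total for class C: 278618867.29 − 258833974.28 = 19784893.01.
Divide by its size: 19784893.01 / 2870 = 6893.6909... → 6893.69.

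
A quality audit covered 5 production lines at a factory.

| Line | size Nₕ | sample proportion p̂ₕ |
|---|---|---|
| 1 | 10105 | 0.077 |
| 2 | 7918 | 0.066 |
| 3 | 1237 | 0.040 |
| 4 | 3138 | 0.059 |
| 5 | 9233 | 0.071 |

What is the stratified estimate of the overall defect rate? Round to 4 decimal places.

N = 10105 + 7918 + 1237 + 3138 + 9233 = 31631.
Overall proportion = Σ (Nₕ/N)·p̂ₕ.
Σ Nₕp̂ₕ = 778.085 + 522.588 + 49.48 + 185.142 + 655.543 = 2190.838.
2190.838 / 31631 = 0.069262... → 0.0693.

0.0693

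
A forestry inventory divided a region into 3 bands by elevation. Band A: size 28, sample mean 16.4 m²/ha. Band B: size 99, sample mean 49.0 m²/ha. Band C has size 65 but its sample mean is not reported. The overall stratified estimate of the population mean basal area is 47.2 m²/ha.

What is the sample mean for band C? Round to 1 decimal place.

57.7

Σ Nₕx̄ₕ = N·μ, so 65·x̄_C = 192·47.2 − (28·16.4 + 99·49.0).
= 9062.4 − 5310.2 = 3752.2.
x̄_C = 3752.2 / 65 = 57.726... → 57.7.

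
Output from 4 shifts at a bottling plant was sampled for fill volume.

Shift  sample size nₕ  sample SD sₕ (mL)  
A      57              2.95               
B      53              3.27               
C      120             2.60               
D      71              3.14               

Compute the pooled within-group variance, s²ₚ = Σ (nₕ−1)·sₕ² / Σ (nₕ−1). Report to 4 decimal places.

Degrees of freedom: 56 + 52 + 119 + 70 = 297.
Σ(nₕ−1)sₕ² = 56·8.7025 + 52·10.6929 + 119·6.76 + 70·9.8596 = 2537.9828.
s²ₚ = 2537.9828 / 297 = 8.545397... → 8.5454.

8.5454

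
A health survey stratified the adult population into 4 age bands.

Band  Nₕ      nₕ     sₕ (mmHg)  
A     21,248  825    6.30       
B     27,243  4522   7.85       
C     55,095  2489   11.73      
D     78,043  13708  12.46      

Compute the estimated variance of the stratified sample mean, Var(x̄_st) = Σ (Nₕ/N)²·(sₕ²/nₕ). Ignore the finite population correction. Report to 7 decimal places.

0.0081426

N = 181629; Wₕ = Nₕ/N.
band A: (21248/181629)²·6.30²/825 = 0.0006584046
band B: (27243/181629)²·7.85²/4522 = 0.0003065831
band C: (55095/181629)²·11.73²/2489 = 0.0050865711
band D: (78043/181629)²·12.46²/13708 = 0.0020910264
Sum = 0.0081425852 → 0.0081426.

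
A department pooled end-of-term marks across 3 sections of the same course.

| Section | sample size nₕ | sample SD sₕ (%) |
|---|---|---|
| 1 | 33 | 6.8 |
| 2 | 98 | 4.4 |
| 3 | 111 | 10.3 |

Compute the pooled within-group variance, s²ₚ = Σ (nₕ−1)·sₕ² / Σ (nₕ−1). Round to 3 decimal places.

Degrees of freedom: 32 + 97 + 110 = 239.
Σ(nₕ−1)sₕ² = 32·46.24 + 97·19.36 + 110·106.09 = 15027.5.
s²ₚ = 15027.5 / 239 = 62.87657... → 62.877.

62.877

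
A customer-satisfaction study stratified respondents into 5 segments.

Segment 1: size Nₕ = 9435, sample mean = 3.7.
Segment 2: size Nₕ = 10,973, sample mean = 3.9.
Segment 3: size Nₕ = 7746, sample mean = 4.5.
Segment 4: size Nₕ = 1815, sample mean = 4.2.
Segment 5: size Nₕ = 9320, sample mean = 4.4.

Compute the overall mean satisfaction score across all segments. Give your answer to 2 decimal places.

N = 39289; weights Wₕ = Nₕ/N = (0.2401, 0.2793, 0.1972, 0.0462, 0.2372).
x̄_st = Σ Wₕ·x̄ₕ = 0.2401·3.7 + 0.2793·3.9 + 0.1972·4.5 + 0.0462·4.2 + 0.2372·4.4 ≈ 4.1027...
→ 4.10.

4.10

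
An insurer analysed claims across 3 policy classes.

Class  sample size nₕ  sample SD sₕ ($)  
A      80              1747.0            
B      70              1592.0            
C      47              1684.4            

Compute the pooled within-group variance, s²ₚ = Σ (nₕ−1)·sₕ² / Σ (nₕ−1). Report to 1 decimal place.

Degrees of freedom: 79 + 69 + 46 = 194.
Σ(nₕ−1)sₕ² = 79·3052009 + 69·2534464 + 46·2837203.36 = 546498081.56.
s²ₚ = 546498081.56 / 194 = 2817000.420... → 2817000.4.

2817000.4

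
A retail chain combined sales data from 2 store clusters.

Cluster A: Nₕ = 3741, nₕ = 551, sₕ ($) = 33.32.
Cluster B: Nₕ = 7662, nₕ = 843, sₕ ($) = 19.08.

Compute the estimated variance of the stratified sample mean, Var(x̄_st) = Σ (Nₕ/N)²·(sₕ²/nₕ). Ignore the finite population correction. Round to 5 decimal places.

N = 11403; Wₕ = Nₕ/N.
cluster A: (3741/11403)²·33.32²/551 = 0.21686804
cluster B: (7662/11403)²·19.08²/843 = 0.19497333
Sum = 0.41184137 → 0.41184.

0.41184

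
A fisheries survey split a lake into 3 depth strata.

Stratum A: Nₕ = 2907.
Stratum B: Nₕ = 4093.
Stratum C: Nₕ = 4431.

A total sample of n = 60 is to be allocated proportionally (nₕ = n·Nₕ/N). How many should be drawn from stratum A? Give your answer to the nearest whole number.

15

Share of stratum A = 2907/11431 = 0.25431.
Allocate 60 × 0.25431 = 15.259... → 15.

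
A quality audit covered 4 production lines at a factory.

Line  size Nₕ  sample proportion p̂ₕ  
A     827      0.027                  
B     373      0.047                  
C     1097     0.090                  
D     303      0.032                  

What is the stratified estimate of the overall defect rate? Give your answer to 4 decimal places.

Wₕ = Nₕ/N with N = 2600: 0.3181, 0.1435, 0.4219, 0.1165.
p̂_st = 0.3181·0.027 + 0.1435·0.047 + 0.4219·0.090 + 0.1165·0.032 ≈ 0.057033... → 0.0570.

0.0570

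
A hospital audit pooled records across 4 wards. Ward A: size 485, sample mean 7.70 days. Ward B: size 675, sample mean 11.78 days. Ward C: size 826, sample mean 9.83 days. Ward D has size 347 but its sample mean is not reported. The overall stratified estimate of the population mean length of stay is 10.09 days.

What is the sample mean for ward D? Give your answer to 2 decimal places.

Σ Nₕx̄ₕ = N·μ, so 347·x̄_D = 2333·10.09 − (485·7.70 + 675·11.78 + 826·9.83).
= 23539.97 − 19805.58 = 3734.39.
x̄_D = 3734.39 / 347 = 10.7619... → 10.76.

10.76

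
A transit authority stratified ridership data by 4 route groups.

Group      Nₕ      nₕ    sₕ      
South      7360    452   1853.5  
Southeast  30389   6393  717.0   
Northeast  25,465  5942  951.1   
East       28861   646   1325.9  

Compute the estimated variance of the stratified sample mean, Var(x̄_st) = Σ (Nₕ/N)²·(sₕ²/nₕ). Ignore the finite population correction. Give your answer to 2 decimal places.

N = 92075. Term for each stratum: Wₕ²sₕ²/nₕ.
Var(x̄_st) = 48.56450 + 8.75957 + 11.64457 + 267.37963 = 336.34828 → 336.35.

336.35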